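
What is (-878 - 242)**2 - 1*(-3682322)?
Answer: 4936722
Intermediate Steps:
(-878 - 242)**2 - 1*(-3682322) = (-1120)**2 + 3682322 = 1254400 + 3682322 = 4936722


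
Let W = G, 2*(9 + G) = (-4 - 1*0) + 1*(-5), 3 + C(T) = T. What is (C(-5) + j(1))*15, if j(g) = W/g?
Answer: -645/2 ≈ -322.50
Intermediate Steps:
C(T) = -3 + T
G = -27/2 (G = -9 + ((-4 - 1*0) + 1*(-5))/2 = -9 + ((-4 + 0) - 5)/2 = -9 + (-4 - 5)/2 = -9 + (1/2)*(-9) = -9 - 9/2 = -27/2 ≈ -13.500)
W = -27/2 ≈ -13.500
j(g) = -27/(2*g)
(C(-5) + j(1))*15 = ((-3 - 5) - 27/2/1)*15 = (-8 - 27/2*1)*15 = (-8 - 27/2)*15 = -43/2*15 = -645/2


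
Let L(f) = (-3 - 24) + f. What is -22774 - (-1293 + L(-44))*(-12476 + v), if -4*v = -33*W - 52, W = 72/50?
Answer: -425152542/25 ≈ -1.7006e+7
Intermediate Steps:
W = 36/25 (W = 72*(1/50) = 36/25 ≈ 1.4400)
v = 622/25 (v = -(-33*36/25 - 52)/4 = -(-1188/25 - 52)/4 = -¼*(-2488/25) = 622/25 ≈ 24.880)
L(f) = -27 + f
-22774 - (-1293 + L(-44))*(-12476 + v) = -22774 - (-1293 + (-27 - 44))*(-12476 + 622/25) = -22774 - (-1293 - 71)*(-311278)/25 = -22774 - (-1364)*(-311278)/25 = -22774 - 1*424583192/25 = -22774 - 424583192/25 = -425152542/25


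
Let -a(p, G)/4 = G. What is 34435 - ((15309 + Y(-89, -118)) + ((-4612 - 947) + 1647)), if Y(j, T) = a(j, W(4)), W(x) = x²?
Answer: 23102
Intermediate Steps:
a(p, G) = -4*G
Y(j, T) = -64 (Y(j, T) = -4*4² = -4*16 = -64)
34435 - ((15309 + Y(-89, -118)) + ((-4612 - 947) + 1647)) = 34435 - ((15309 - 64) + ((-4612 - 947) + 1647)) = 34435 - (15245 + (-5559 + 1647)) = 34435 - (15245 - 3912) = 34435 - 1*11333 = 34435 - 11333 = 23102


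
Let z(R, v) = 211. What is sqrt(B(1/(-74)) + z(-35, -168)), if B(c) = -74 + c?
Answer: sqrt(750138)/74 ≈ 11.704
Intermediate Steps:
sqrt(B(1/(-74)) + z(-35, -168)) = sqrt((-74 + 1/(-74)) + 211) = sqrt((-74 - 1/74) + 211) = sqrt(-5477/74 + 211) = sqrt(10137/74) = sqrt(750138)/74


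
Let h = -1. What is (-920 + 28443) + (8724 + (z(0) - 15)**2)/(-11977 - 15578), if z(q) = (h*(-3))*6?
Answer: 252795844/9185 ≈ 27523.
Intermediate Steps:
z(q) = 18 (z(q) = -1*(-3)*6 = 3*6 = 18)
(-920 + 28443) + (8724 + (z(0) - 15)**2)/(-11977 - 15578) = (-920 + 28443) + (8724 + (18 - 15)**2)/(-11977 - 15578) = 27523 + (8724 + 3**2)/(-27555) = 27523 + (8724 + 9)*(-1/27555) = 27523 + 8733*(-1/27555) = 27523 - 2911/9185 = 252795844/9185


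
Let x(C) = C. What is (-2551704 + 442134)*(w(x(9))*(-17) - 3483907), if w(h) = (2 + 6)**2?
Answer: 7351840902150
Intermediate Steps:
w(h) = 64 (w(h) = 8**2 = 64)
(-2551704 + 442134)*(w(x(9))*(-17) - 3483907) = (-2551704 + 442134)*(64*(-17) - 3483907) = -2109570*(-1088 - 3483907) = -2109570*(-3484995) = 7351840902150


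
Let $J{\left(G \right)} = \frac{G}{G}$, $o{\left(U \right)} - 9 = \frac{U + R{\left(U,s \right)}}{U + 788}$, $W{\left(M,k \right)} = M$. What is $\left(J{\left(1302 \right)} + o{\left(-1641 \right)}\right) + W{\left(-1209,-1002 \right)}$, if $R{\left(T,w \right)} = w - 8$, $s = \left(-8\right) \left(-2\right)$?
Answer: $- \frac{1021114}{853} \approx -1197.1$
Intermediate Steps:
$s = 16$
$R{\left(T,w \right)} = -8 + w$ ($R{\left(T,w \right)} = w - 8 = -8 + w$)
$o{\left(U \right)} = 9 + \frac{8 + U}{788 + U}$ ($o{\left(U \right)} = 9 + \frac{U + \left(-8 + 16\right)}{U + 788} = 9 + \frac{U + 8}{788 + U} = 9 + \frac{8 + U}{788 + U}$)
$J{\left(G \right)} = 1$
$\left(J{\left(1302 \right)} + o{\left(-1641 \right)}\right) + W{\left(-1209,-1002 \right)} = \left(1 + \frac{10 \left(710 - 1641\right)}{788 - 1641}\right) - 1209 = \left(1 + 10 \frac{1}{-853} \left(-931\right)\right) - 1209 = \left(1 + 10 \left(- \frac{1}{853}\right) \left(-931\right)\right) - 1209 = \left(1 + \frac{9310}{853}\right) - 1209 = \frac{10163}{853} - 1209 = - \frac{1021114}{853}$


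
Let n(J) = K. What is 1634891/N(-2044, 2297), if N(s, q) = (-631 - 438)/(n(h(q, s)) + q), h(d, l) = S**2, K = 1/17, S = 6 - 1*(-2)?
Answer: -63842493550/18173 ≈ -3.5130e+6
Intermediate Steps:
S = 8 (S = 6 + 2 = 8)
K = 1/17 ≈ 0.058824
h(d, l) = 64 (h(d, l) = 8**2 = 64)
n(J) = 1/17
N(s, q) = -1069/(1/17 + q) (N(s, q) = (-631 - 438)/(1/17 + q) = -1069/(1/17 + q))
1634891/N(-2044, 2297) = 1634891/((-18173/(1 + 17*2297))) = 1634891/((-18173/(1 + 39049))) = 1634891/((-18173/39050)) = 1634891/((-18173*1/39050)) = 1634891/(-18173/39050) = 1634891*(-39050/18173) = -63842493550/18173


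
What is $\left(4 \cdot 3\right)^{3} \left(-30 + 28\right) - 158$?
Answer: $-3614$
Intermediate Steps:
$\left(4 \cdot 3\right)^{3} \left(-30 + 28\right) - 158 = 12^{3} \left(-2\right) - 158 = 1728 \left(-2\right) - 158 = -3456 - 158 = -3614$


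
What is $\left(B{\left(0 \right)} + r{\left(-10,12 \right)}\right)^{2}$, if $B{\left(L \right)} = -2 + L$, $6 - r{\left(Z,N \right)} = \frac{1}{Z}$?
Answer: $\frac{1681}{100} \approx 16.81$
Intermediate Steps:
$r{\left(Z,N \right)} = 6 - \frac{1}{Z}$
$\left(B{\left(0 \right)} + r{\left(-10,12 \right)}\right)^{2} = \left(\left(-2 + 0\right) + \left(6 - \frac{1}{-10}\right)\right)^{2} = \left(-2 + \left(6 - - \frac{1}{10}\right)\right)^{2} = \left(-2 + \left(6 + \frac{1}{10}\right)\right)^{2} = \left(-2 + \frac{61}{10}\right)^{2} = \left(\frac{41}{10}\right)^{2} = \frac{1681}{100}$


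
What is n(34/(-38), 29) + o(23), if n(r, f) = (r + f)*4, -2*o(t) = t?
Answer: 3835/38 ≈ 100.92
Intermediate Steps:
o(t) = -t/2
n(r, f) = 4*f + 4*r (n(r, f) = (f + r)*4 = 4*f + 4*r)
n(34/(-38), 29) + o(23) = (4*29 + 4*(34/(-38))) - 1/2*23 = (116 + 4*(34*(-1/38))) - 23/2 = (116 + 4*(-17/19)) - 23/2 = (116 - 68/19) - 23/2 = 2136/19 - 23/2 = 3835/38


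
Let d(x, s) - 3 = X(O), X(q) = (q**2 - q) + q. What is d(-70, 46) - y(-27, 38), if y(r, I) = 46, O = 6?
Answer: -7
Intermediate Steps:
X(q) = q**2
d(x, s) = 39 (d(x, s) = 3 + 6**2 = 3 + 36 = 39)
d(-70, 46) - y(-27, 38) = 39 - 1*46 = 39 - 46 = -7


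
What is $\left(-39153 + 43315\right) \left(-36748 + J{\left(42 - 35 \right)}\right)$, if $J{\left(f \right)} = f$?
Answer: $-152916042$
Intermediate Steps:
$\left(-39153 + 43315\right) \left(-36748 + J{\left(42 - 35 \right)}\right) = \left(-39153 + 43315\right) \left(-36748 + \left(42 - 35\right)\right) = 4162 \left(-36748 + 7\right) = 4162 \left(-36741\right) = -152916042$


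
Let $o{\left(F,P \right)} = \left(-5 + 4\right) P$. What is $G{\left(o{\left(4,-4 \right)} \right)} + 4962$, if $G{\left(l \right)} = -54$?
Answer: $4908$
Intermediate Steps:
$o{\left(F,P \right)} = - P$
$G{\left(o{\left(4,-4 \right)} \right)} + 4962 = -54 + 4962 = 4908$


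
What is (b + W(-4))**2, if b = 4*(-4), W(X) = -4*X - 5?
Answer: 25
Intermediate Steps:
W(X) = -5 - 4*X
b = -16
(b + W(-4))**2 = (-16 + (-5 - 4*(-4)))**2 = (-16 + (-5 + 16))**2 = (-16 + 11)**2 = (-5)**2 = 25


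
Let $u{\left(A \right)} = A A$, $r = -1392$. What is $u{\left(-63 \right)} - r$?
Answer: $5361$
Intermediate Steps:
$u{\left(A \right)} = A^{2}$
$u{\left(-63 \right)} - r = \left(-63\right)^{2} - -1392 = 3969 + 1392 = 5361$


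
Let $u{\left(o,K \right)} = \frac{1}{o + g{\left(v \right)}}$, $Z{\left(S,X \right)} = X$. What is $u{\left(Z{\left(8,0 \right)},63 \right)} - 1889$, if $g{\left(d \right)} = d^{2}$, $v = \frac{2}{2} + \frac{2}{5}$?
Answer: $- \frac{92536}{49} \approx -1888.5$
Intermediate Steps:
$v = \frac{7}{5}$ ($v = 2 \cdot \frac{1}{2} + 2 \cdot \frac{1}{5} = 1 + \frac{2}{5} = \frac{7}{5} \approx 1.4$)
$u{\left(o,K \right)} = \frac{1}{\frac{49}{25} + o}$ ($u{\left(o,K \right)} = \frac{1}{o + \left(\frac{7}{5}\right)^{2}} = \frac{1}{o + \frac{49}{25}} = \frac{1}{\frac{49}{25} + o}$)
$u{\left(Z{\left(8,0 \right)},63 \right)} - 1889 = \frac{25}{49 + 25 \cdot 0} - 1889 = \frac{25}{49 + 0} - 1889 = \frac{25}{49} - 1889 = - \frac{92536}{49}$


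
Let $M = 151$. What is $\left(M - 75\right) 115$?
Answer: $8740$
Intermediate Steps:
$\left(M - 75\right) 115 = \left(151 - 75\right) 115 = 76 \cdot 115 = 8740$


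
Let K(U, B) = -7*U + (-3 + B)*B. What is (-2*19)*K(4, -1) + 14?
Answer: 926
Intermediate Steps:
K(U, B) = -7*U + B*(-3 + B)
(-2*19)*K(4, -1) + 14 = (-2*19)*((-1)² - 7*4 - 3*(-1)) + 14 = -38*(1 - 28 + 3) + 14 = -38*(-24) + 14 = 912 + 14 = 926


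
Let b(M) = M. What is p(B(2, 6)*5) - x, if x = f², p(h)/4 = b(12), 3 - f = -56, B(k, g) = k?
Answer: -3433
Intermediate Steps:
f = 59 (f = 3 - 1*(-56) = 3 + 56 = 59)
p(h) = 48 (p(h) = 4*12 = 48)
x = 3481 (x = 59² = 3481)
p(B(2, 6)*5) - x = 48 - 1*3481 = 48 - 3481 = -3433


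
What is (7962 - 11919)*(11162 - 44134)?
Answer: 130470204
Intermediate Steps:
(7962 - 11919)*(11162 - 44134) = -3957*(-32972) = 130470204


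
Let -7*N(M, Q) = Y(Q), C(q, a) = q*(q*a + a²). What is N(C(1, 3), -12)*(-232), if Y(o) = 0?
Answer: 0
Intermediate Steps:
C(q, a) = q*(a² + a*q) (C(q, a) = q*(a*q + a²) = q*(a² + a*q))
N(M, Q) = 0 (N(M, Q) = -⅐*0 = 0)
N(C(1, 3), -12)*(-232) = 0*(-232) = 0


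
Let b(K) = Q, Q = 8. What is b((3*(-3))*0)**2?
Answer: 64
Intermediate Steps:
b(K) = 8
b((3*(-3))*0)**2 = 8**2 = 64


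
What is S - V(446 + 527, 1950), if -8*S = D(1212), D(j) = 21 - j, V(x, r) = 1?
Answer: 1183/8 ≈ 147.88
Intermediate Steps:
S = 1191/8 (S = -(21 - 1*1212)/8 = -(21 - 1212)/8 = -⅛*(-1191) = 1191/8 ≈ 148.88)
S - V(446 + 527, 1950) = 1191/8 - 1*1 = 1191/8 - 1 = 1183/8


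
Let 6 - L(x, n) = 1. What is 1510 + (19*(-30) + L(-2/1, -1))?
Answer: 945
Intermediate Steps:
L(x, n) = 5 (L(x, n) = 6 - 1*1 = 6 - 1 = 5)
1510 + (19*(-30) + L(-2/1, -1)) = 1510 + (19*(-30) + 5) = 1510 + (-570 + 5) = 1510 - 565 = 945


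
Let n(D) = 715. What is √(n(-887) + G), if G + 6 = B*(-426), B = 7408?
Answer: I*√3155099 ≈ 1776.3*I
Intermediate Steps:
G = -3155814 (G = -6 + 7408*(-426) = -6 - 3155808 = -3155814)
√(n(-887) + G) = √(715 - 3155814) = √(-3155099) = I*√3155099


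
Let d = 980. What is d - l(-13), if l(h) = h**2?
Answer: 811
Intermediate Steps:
d - l(-13) = 980 - 1*(-13)**2 = 980 - 1*169 = 980 - 169 = 811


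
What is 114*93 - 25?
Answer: 10577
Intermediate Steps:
114*93 - 25 = 10602 - 25 = 10577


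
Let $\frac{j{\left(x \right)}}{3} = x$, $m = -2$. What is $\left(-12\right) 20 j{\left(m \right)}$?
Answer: $1440$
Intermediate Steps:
$j{\left(x \right)} = 3 x$
$\left(-12\right) 20 j{\left(m \right)} = \left(-12\right) 20 \cdot 3 \left(-2\right) = \left(-240\right) \left(-6\right) = 1440$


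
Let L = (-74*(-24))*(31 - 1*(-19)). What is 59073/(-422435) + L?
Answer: 386723391/4355 ≈ 88800.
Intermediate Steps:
L = 88800 (L = 1776*(31 + 19) = 1776*50 = 88800)
59073/(-422435) + L = 59073/(-422435) + 88800 = 59073*(-1/422435) + 88800 = -609/4355 + 88800 = 386723391/4355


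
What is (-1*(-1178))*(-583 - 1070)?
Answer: -1947234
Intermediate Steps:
(-1*(-1178))*(-583 - 1070) = 1178*(-1653) = -1947234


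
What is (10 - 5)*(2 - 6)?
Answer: -20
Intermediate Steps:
(10 - 5)*(2 - 6) = 5*(-4) = -20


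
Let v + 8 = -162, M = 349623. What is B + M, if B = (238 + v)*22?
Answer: 351119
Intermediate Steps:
v = -170 (v = -8 - 162 = -170)
B = 1496 (B = (238 - 170)*22 = 68*22 = 1496)
B + M = 1496 + 349623 = 351119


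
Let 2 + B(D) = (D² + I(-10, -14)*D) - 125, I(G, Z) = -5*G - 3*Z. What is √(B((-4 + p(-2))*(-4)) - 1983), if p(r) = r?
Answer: √674 ≈ 25.962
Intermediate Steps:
B(D) = -127 + D² + 92*D (B(D) = -2 + ((D² + (-5*(-10) - 3*(-14))*D) - 125) = -2 + ((D² + (50 + 42)*D) - 125) = -2 + ((D² + 92*D) - 125) = -2 + (-125 + D² + 92*D) = -127 + D² + 92*D)
√(B((-4 + p(-2))*(-4)) - 1983) = √((-127 + ((-4 - 2)*(-4))² + 92*((-4 - 2)*(-4))) - 1983) = √((-127 + (-6*(-4))² + 92*(-6*(-4))) - 1983) = √((-127 + 24² + 92*24) - 1983) = √((-127 + 576 + 2208) - 1983) = √(2657 - 1983) = √674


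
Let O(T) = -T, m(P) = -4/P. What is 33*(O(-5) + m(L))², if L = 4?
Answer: 528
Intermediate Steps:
33*(O(-5) + m(L))² = 33*(-1*(-5) - 4/4)² = 33*(5 - 4*¼)² = 33*(5 - 1)² = 33*4² = 33*16 = 528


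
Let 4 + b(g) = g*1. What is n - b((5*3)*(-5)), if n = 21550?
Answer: 21629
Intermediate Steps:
b(g) = -4 + g (b(g) = -4 + g*1 = -4 + g)
n - b((5*3)*(-5)) = 21550 - (-4 + (5*3)*(-5)) = 21550 - (-4 + 15*(-5)) = 21550 - (-4 - 75) = 21550 - 1*(-79) = 21550 + 79 = 21629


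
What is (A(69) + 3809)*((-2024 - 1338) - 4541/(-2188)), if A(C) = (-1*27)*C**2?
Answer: 458506639035/1094 ≈ 4.1911e+8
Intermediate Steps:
A(C) = -27*C**2
(A(69) + 3809)*((-2024 - 1338) - 4541/(-2188)) = (-27*69**2 + 3809)*((-2024 - 1338) - 4541/(-2188)) = (-27*4761 + 3809)*(-3362 - 4541*(-1/2188)) = (-128547 + 3809)*(-3362 + 4541/2188) = -124738*(-7351515/2188) = 458506639035/1094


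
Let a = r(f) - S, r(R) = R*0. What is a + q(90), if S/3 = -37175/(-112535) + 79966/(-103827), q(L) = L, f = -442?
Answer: 71132869687/778944763 ≈ 91.320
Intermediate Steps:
r(R) = 0
S = -1027841017/778944763 (S = 3*(-37175/(-112535) + 79966/(-103827)) = 3*(-37175*(-1/112535) + 79966*(-1/103827)) = 3*(7435/22507 - 79966/103827) = 3*(-1027841017/2336834289) = -1027841017/778944763 ≈ -1.3195)
a = 1027841017/778944763 (a = 0 - 1*(-1027841017/778944763) = 0 + 1027841017/778944763 = 1027841017/778944763 ≈ 1.3195)
a + q(90) = 1027841017/778944763 + 90 = 71132869687/778944763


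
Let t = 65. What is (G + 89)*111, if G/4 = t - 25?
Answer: 27639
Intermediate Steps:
G = 160 (G = 4*(65 - 25) = 4*40 = 160)
(G + 89)*111 = (160 + 89)*111 = 249*111 = 27639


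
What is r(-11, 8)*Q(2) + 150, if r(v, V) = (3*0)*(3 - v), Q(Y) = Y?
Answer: 150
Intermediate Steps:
r(v, V) = 0 (r(v, V) = 0*(3 - v) = 0)
r(-11, 8)*Q(2) + 150 = 0*2 + 150 = 0 + 150 = 150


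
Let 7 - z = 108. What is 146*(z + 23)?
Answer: -11388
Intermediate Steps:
z = -101 (z = 7 - 1*108 = 7 - 108 = -101)
146*(z + 23) = 146*(-101 + 23) = 146*(-78) = -11388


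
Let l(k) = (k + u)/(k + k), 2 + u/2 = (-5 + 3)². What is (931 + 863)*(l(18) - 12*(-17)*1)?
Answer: 1101217/3 ≈ 3.6707e+5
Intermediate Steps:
u = 4 (u = -4 + 2*(-5 + 3)² = -4 + 2*(-2)² = -4 + 2*4 = -4 + 8 = 4)
l(k) = (4 + k)/(2*k) (l(k) = (k + 4)/(k + k) = (4 + k)/((2*k)) = (4 + k)*(1/(2*k)) = (4 + k)/(2*k))
(931 + 863)*(l(18) - 12*(-17)*1) = (931 + 863)*((½)*(4 + 18)/18 - 12*(-17)*1) = 1794*((½)*(1/18)*22 + 204*1) = 1794*(11/18 + 204) = 1794*(3683/18) = 1101217/3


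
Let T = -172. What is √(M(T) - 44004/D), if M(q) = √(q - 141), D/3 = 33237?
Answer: √(-54168924 + 122744241*I*√313)/11079 ≈ 2.9373 + 3.0115*I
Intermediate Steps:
D = 99711 (D = 3*33237 = 99711)
M(q) = √(-141 + q)
√(M(T) - 44004/D) = √(√(-141 - 172) - 44004/99711) = √(√(-313) - 44004*1/99711) = √(I*√313 - 14668/33237) = √(-14668/33237 + I*√313)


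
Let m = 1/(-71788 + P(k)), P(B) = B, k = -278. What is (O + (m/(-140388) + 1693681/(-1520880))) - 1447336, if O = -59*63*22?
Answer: -980354521708097688857/641127065898960 ≈ -1.5291e+6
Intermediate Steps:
O = -81774 (O = -3717*22 = -81774)
m = -1/72066 (m = 1/(-71788 - 278) = 1/(-72066) = -1/72066 ≈ -1.3876e-5)
(O + (m/(-140388) + 1693681/(-1520880))) - 1447336 = (-81774 + (-1/72066/(-140388) + 1693681/(-1520880))) - 1447336 = (-81774 + (-1/72066*(-1/140388) + 1693681*(-1/1520880))) - 1447336 = (-81774 + (1/10117201608 - 1693681/1520880)) - 1447336 = (-81774 - 713971338963257/641127065898960) - 1447336 = -52428238658160518297/641127065898960 - 1447336 = -980354521708097688857/641127065898960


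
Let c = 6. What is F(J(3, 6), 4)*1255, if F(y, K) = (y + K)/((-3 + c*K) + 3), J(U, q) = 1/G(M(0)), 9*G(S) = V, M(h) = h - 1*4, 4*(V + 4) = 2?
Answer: 6275/84 ≈ 74.702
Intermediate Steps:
V = -7/2 (V = -4 + (¼)*2 = -4 + ½ = -7/2 ≈ -3.5000)
M(h) = -4 + h (M(h) = h - 4 = -4 + h)
G(S) = -7/18 (G(S) = (⅑)*(-7/2) = -7/18)
J(U, q) = -18/7 (J(U, q) = 1/(-7/18) = -18/7)
F(y, K) = (K + y)/(6*K) (F(y, K) = (y + K)/((-3 + 6*K) + 3) = (K + y)/((6*K)) = (K + y)*(1/(6*K)) = (K + y)/(6*K))
F(J(3, 6), 4)*1255 = ((⅙)*(4 - 18/7)/4)*1255 = ((⅙)*(¼)*(10/7))*1255 = (5/84)*1255 = 6275/84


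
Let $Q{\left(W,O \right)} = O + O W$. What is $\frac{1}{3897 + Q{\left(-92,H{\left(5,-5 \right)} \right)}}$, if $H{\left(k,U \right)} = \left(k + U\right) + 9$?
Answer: $\frac{1}{3078} \approx 0.00032489$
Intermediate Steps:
$H{\left(k,U \right)} = 9 + U + k$ ($H{\left(k,U \right)} = \left(U + k\right) + 9 = 9 + U + k$)
$\frac{1}{3897 + Q{\left(-92,H{\left(5,-5 \right)} \right)}} = \frac{1}{3897 + \left(9 - 5 + 5\right) \left(1 - 92\right)} = \frac{1}{3897 + 9 \left(-91\right)} = \frac{1}{3897 - 819} = \frac{1}{3078}$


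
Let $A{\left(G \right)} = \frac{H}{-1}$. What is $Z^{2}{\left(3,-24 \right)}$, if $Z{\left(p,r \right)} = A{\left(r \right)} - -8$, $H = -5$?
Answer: $169$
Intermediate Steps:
$A{\left(G \right)} = 5$ ($A{\left(G \right)} = - \frac{5}{-1} = \left(-5\right) \left(-1\right) = 5$)
$Z{\left(p,r \right)} = 13$ ($Z{\left(p,r \right)} = 5 - -8 = 5 + 8 = 13$)
$Z^{2}{\left(3,-24 \right)} = 13^{2} = 169$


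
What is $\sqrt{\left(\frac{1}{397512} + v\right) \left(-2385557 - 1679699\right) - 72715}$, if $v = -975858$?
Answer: $\frac{8 \sqrt{17004839923820111395}}{16563} \approx 1.9918 \cdot 10^{6}$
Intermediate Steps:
$\sqrt{\left(\frac{1}{397512} + v\right) \left(-2385557 - 1679699\right) - 72715} = \sqrt{\left(\frac{1}{397512} - 975858\right) \left(-2385557 - 1679699\right) - 72715} = \sqrt{\left(\frac{1}{397512} - 975858\right) \left(-4065256\right) - 72715} = \sqrt{\left(- \frac{387915265295}{397512}\right) \left(-4065256\right) - 72715} = \sqrt{\frac{197121857466511315}{49689} - 72715} = \sqrt{\frac{197121853853375680}{49689}} = \frac{8 \sqrt{17004839923820111395}}{16563}$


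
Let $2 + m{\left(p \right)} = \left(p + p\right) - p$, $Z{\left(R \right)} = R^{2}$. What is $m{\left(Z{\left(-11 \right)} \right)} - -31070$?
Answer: $31189$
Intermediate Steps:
$m{\left(p \right)} = -2 + p$ ($m{\left(p \right)} = -2 + \left(\left(p + p\right) - p\right) = -2 + \left(2 p - p\right) = -2 + p$)
$m{\left(Z{\left(-11 \right)} \right)} - -31070 = \left(-2 + \left(-11\right)^{2}\right) - -31070 = \left(-2 + 121\right) + 31070 = 119 + 31070 = 31189$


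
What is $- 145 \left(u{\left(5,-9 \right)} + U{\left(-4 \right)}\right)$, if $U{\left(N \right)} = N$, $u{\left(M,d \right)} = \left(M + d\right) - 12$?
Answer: $2900$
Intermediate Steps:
$u{\left(M,d \right)} = -12 + M + d$
$- 145 \left(u{\left(5,-9 \right)} + U{\left(-4 \right)}\right) = - 145 \left(\left(-12 + 5 - 9\right) - 4\right) = - 145 \left(-16 - 4\right) = \left(-145\right) \left(-20\right) = 2900$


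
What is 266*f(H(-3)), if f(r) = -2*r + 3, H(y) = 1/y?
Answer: 2926/3 ≈ 975.33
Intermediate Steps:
f(r) = 3 - 2*r
266*f(H(-3)) = 266*(3 - 2/(-3)) = 266*(3 - 2*(-⅓)) = 266*(3 + ⅔) = 266*(11/3) = 2926/3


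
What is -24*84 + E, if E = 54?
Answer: -1962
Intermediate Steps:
-24*84 + E = -24*84 + 54 = -2016 + 54 = -1962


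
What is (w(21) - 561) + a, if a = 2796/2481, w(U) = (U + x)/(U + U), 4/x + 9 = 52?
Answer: -835455001/1493562 ≈ -559.37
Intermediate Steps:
x = 4/43 (x = 4/(-9 + 52) = 4/43 ≈ 0.093023)
w(U) = (4/43 + U)/(2*U) (w(U) = (U + 4/43)/(U + U) = (4/43 + U)/((2*U)) = (4/43 + U)*(1/(2*U)) = (4/43 + U)/(2*U))
a = 932/827 (a = 2796*(1/2481) = 932/827 ≈ 1.1270)
(w(21) - 561) + a = ((1/86)*(4 + 43*21)/21 - 561) + 932/827 = ((1/86)*(1/21)*(4 + 903) - 561) + 932/827 = ((1/86)*(1/21)*907 - 561) + 932/827 = (907/1806 - 561) + 932/827 = -1012259/1806 + 932/827 = -835455001/1493562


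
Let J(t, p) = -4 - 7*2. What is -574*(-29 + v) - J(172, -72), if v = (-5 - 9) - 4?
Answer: 26996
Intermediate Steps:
v = -18 (v = -14 - 4 = -18)
J(t, p) = -18 (J(t, p) = -4 - 14 = -18)
-574*(-29 + v) - J(172, -72) = -574*(-29 - 18) - 1*(-18) = -574*(-47) + 18 = 26978 + 18 = 26996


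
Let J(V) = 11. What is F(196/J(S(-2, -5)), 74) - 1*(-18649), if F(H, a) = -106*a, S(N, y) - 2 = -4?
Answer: 10805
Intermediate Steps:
S(N, y) = -2 (S(N, y) = 2 - 4 = -2)
F(196/J(S(-2, -5)), 74) - 1*(-18649) = -106*74 - 1*(-18649) = -7844 + 18649 = 10805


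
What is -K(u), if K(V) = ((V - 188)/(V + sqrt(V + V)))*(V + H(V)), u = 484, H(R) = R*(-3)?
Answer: 143264/241 - 6512*sqrt(2)/241 ≈ 556.24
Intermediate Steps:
H(R) = -3*R
K(V) = -2*V*(-188 + V)/(V + sqrt(2)*sqrt(V)) (K(V) = ((V - 188)/(V + sqrt(V + V)))*(V - 3*V) = ((-188 + V)/(V + sqrt(2*V)))*(-2*V) = ((-188 + V)/(V + sqrt(2)*sqrt(V)))*(-2*V) = -2*V*(-188 + V)/(V + sqrt(2)*sqrt(V)))
-K(u) = -2*484*(188 - 1*484)/(484 + sqrt(2)*sqrt(484)) = -2*484*(188 - 484)/(484 + sqrt(2)*22) = -2*484*(-296)/(484 + 22*sqrt(2)) = -(-286528)/(484 + 22*sqrt(2)) = 286528/(484 + 22*sqrt(2))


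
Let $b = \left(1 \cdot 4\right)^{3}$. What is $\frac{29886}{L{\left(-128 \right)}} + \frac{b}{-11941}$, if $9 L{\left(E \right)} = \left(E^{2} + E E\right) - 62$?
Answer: $\frac{178318075}{21696797} \approx 8.2186$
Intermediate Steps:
$b = 64$ ($b = 4^{3} = 64$)
$L{\left(E \right)} = - \frac{62}{9} + \frac{2 E^{2}}{9}$ ($L{\left(E \right)} = \frac{\left(E^{2} + E E\right) - 62}{9} = \frac{\left(E^{2} + E^{2}\right) - 62}{9} = \frac{2 E^{2} - 62}{9} = \frac{-62 + 2 E^{2}}{9} = - \frac{62}{9} + \frac{2 E^{2}}{9}$)
$\frac{29886}{L{\left(-128 \right)}} + \frac{b}{-11941} = \frac{29886}{- \frac{62}{9} + \frac{2 \left(-128\right)^{2}}{9}} + \frac{64}{-11941} = \frac{29886}{- \frac{62}{9} + \frac{2}{9} \cdot 16384} + 64 \left(- \frac{1}{11941}\right) = \frac{29886}{- \frac{62}{9} + \frac{32768}{9}} - \frac{64}{11941} = \frac{29886}{3634} - \frac{64}{11941} = 29886 \cdot \frac{1}{3634} - \frac{64}{11941} = \frac{14943}{1817} - \frac{64}{11941} = \frac{178318075}{21696797}$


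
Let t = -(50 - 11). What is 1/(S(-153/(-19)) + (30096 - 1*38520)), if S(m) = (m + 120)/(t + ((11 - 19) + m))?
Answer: -740/6236193 ≈ -0.00011866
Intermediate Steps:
t = -39 (t = -1*39 = -39)
S(m) = (120 + m)/(-47 + m) (S(m) = (m + 120)/(-39 + ((11 - 19) + m)) = (120 + m)/(-39 + (-8 + m)) = (120 + m)/(-47 + m))
1/(S(-153/(-19)) + (30096 - 1*38520)) = 1/((120 - 153/(-19))/(-47 - 153/(-19)) + (30096 - 1*38520)) = 1/((120 - 153*(-1/19))/(-47 - 153*(-1/19)) + (30096 - 38520)) = 1/((120 + 153/19)/(-47 + 153/19) - 8424) = 1/((2433/19)/(-740/19) - 8424) = 1/(-19/740*2433/19 - 8424) = 1/(-2433/740 - 8424) = 1/(-6236193/740) = -740/6236193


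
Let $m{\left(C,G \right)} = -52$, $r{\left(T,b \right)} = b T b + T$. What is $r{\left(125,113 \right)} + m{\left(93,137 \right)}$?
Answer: $1596198$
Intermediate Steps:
$r{\left(T,b \right)} = T + T b^{2}$ ($r{\left(T,b \right)} = T b b + T = T b^{2} + T = T + T b^{2}$)
$r{\left(125,113 \right)} + m{\left(93,137 \right)} = 125 \left(1 + 113^{2}\right) - 52 = 125 \left(1 + 12769\right) - 52 = 125 \cdot 12770 - 52 = 1596250 - 52 = 1596198$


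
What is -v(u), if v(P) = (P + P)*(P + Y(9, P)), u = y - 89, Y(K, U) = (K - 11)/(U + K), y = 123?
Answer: -99280/43 ≈ -2308.8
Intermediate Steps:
Y(K, U) = (-11 + K)/(K + U)
u = 34 (u = 123 - 89 = 34)
v(P) = 2*P*(P - 2/(9 + P)) (v(P) = (P + P)*(P + (-11 + 9)/(9 + P)) = (2*P)*(P - 2/(9 + P)) = 2*P*(P - 2/(9 + P)))
-v(u) = -2*34*(-2 + 34*(9 + 34))/(9 + 34) = -2*34*(-2 + 34*43)/43 = -2*34*(-2 + 1462)/43 = -2*34*1460/43 = -1*99280/43 = -99280/43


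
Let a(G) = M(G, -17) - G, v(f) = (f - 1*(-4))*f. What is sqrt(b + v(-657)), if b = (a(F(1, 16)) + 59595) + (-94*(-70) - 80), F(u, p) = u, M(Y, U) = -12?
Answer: sqrt(495103) ≈ 703.64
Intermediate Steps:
v(f) = f*(4 + f) (v(f) = (f + 4)*f = (4 + f)*f = f*(4 + f))
a(G) = -12 - G
b = 66082 (b = ((-12 - 1*1) + 59595) + (-94*(-70) - 80) = ((-12 - 1) + 59595) + (6580 - 80) = (-13 + 59595) + 6500 = 59582 + 6500 = 66082)
sqrt(b + v(-657)) = sqrt(66082 - 657*(4 - 657)) = sqrt(66082 - 657*(-653)) = sqrt(66082 + 429021) = sqrt(495103)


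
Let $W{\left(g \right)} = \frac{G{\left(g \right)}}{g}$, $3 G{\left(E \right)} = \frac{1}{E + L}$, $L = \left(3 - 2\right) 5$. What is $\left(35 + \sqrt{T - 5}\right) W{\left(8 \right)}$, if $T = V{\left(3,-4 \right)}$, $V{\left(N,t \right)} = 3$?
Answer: $\frac{35}{312} + \frac{i \sqrt{2}}{312} \approx 0.11218 + 0.0045327 i$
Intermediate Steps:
$L = 5$ ($L = 1 \cdot 5 = 5$)
$T = 3$
$G{\left(E \right)} = \frac{1}{3 \left(5 + E\right)}$ ($G{\left(E \right)} = \frac{1}{3 \left(E + 5\right)} = \frac{1}{3 \left(5 + E\right)}$)
$W{\left(g \right)} = \frac{1}{3 g \left(5 + g\right)}$ ($W{\left(g \right)} = \frac{\frac{1}{3} \frac{1}{5 + g}}{g} = \frac{1}{3 g \left(5 + g\right)}$)
$\left(35 + \sqrt{T - 5}\right) W{\left(8 \right)} = \left(35 + \sqrt{3 - 5}\right) \frac{1}{3 \cdot 8 \left(5 + 8\right)} = \left(35 + \sqrt{-2}\right) \frac{1}{3} \cdot \frac{1}{8} \cdot \frac{1}{13} = \left(35 + i \sqrt{2}\right) \frac{1}{3} \cdot \frac{1}{8} \cdot \frac{1}{13} = \left(35 + i \sqrt{2}\right) \frac{1}{312} = \frac{35}{312} + \frac{i \sqrt{2}}{312}$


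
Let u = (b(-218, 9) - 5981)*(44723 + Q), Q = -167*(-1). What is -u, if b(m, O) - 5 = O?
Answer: 267858630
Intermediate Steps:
b(m, O) = 5 + O
Q = 167
u = -267858630 (u = ((5 + 9) - 5981)*(44723 + 167) = (14 - 5981)*44890 = -5967*44890 = -267858630)
-u = -1*(-267858630) = 267858630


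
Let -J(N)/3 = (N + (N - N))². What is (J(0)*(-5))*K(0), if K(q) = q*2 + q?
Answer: 0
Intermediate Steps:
K(q) = 3*q (K(q) = 2*q + q = 3*q)
J(N) = -3*N² (J(N) = -3*(N + (N - N))² = -3*(N + 0)² = -3*N²)
(J(0)*(-5))*K(0) = (-3*0²*(-5))*(3*0) = (-3*0*(-5))*0 = (0*(-5))*0 = 0*0 = 0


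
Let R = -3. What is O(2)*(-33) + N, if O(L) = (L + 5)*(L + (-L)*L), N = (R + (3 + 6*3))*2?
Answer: 498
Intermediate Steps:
N = 36 (N = (-3 + (3 + 6*3))*2 = (-3 + (3 + 18))*2 = (-3 + 21)*2 = 18*2 = 36)
O(L) = (5 + L)*(L - L²)
O(2)*(-33) + N = (2*(5 - 1*2² - 4*2))*(-33) + 36 = (2*(5 - 1*4 - 8))*(-33) + 36 = (2*(5 - 4 - 8))*(-33) + 36 = (2*(-7))*(-33) + 36 = -14*(-33) + 36 = 462 + 36 = 498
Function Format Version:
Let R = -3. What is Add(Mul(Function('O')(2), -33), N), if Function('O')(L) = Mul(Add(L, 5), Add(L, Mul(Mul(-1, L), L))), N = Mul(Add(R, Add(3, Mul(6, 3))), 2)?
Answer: 498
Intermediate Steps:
N = 36 (N = Mul(Add(-3, Add(3, Mul(6, 3))), 2) = Mul(Add(-3, Add(3, 18)), 2) = Mul(Add(-3, 21), 2) = Mul(18, 2) = 36)
Function('O')(L) = Mul(Add(5, L), Add(L, Mul(-1, Pow(L, 2))))
Add(Mul(Function('O')(2), -33), N) = Add(Mul(Mul(2, Add(5, Mul(-1, Pow(2, 2)), Mul(-4, 2))), -33), 36) = Add(Mul(Mul(2, Add(5, Mul(-1, 4), -8)), -33), 36) = Add(Mul(Mul(2, Add(5, -4, -8)), -33), 36) = Add(Mul(Mul(2, -7), -33), 36) = Add(Mul(-14, -33), 36) = Add(462, 36) = 498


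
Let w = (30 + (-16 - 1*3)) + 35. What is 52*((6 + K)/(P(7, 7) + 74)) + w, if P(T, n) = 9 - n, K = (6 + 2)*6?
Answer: 1576/19 ≈ 82.947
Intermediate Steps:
K = 48 (K = 8*6 = 48)
w = 46 (w = (30 + (-16 - 3)) + 35 = (30 - 19) + 35 = 11 + 35 = 46)
52*((6 + K)/(P(7, 7) + 74)) + w = 52*((6 + 48)/((9 - 1*7) + 74)) + 46 = 52*(54/((9 - 7) + 74)) + 46 = 52*(54/(2 + 74)) + 46 = 52*(54/76) + 46 = 52*(54*(1/76)) + 46 = 52*(27/38) + 46 = 702/19 + 46 = 1576/19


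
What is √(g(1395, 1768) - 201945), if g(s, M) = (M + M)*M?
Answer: √6049703 ≈ 2459.6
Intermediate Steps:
g(s, M) = 2*M² (g(s, M) = (2*M)*M = 2*M²)
√(g(1395, 1768) - 201945) = √(2*1768² - 201945) = √(2*3125824 - 201945) = √(6251648 - 201945) = √6049703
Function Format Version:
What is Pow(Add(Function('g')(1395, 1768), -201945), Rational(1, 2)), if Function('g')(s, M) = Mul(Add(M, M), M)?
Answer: Pow(6049703, Rational(1, 2)) ≈ 2459.6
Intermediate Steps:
Function('g')(s, M) = Mul(2, Pow(M, 2)) (Function('g')(s, M) = Mul(Mul(2, M), M) = Mul(2, Pow(M, 2)))
Pow(Add(Function('g')(1395, 1768), -201945), Rational(1, 2)) = Pow(Add(Mul(2, Pow(1768, 2)), -201945), Rational(1, 2)) = Pow(Add(Mul(2, 3125824), -201945), Rational(1, 2)) = Pow(Add(6251648, -201945), Rational(1, 2)) = Pow(6049703, Rational(1, 2))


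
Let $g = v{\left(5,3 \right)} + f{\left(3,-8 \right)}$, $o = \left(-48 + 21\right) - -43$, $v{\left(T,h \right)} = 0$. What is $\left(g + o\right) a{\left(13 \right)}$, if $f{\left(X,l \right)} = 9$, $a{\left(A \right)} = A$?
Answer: $325$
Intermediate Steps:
$o = 16$ ($o = -27 + 43 = 16$)
$g = 9$ ($g = 0 + 9 = 9$)
$\left(g + o\right) a{\left(13 \right)} = \left(9 + 16\right) 13 = 25 \cdot 13 = 325$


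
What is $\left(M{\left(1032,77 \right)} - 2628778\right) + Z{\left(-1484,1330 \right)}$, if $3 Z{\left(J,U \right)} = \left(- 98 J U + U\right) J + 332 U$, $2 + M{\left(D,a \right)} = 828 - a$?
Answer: $- \frac{287051463287}{3} \approx -9.5684 \cdot 10^{10}$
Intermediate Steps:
$M{\left(D,a \right)} = 826 - a$ ($M{\left(D,a \right)} = -2 - \left(-828 + a\right) = 826 - a$)
$Z{\left(J,U \right)} = \frac{332 U}{3} + \frac{J \left(U - 98 J U\right)}{3}$ ($Z{\left(J,U \right)} = \frac{\left(- 98 J U + U\right) J + 332 U}{3} = \frac{\left(U - 98 J U\right) J + 332 U}{3} = \frac{J \left(U - 98 J U\right) + 332 U}{3} = \frac{332 U + J \left(U - 98 J U\right)}{3} = \frac{332 U}{3} + \frac{J \left(U - 98 J U\right)}{3}$)
$\left(M{\left(1032,77 \right)} - 2628778\right) + Z{\left(-1484,1330 \right)} = \left(\left(826 - 77\right) - 2628778\right) + \frac{1}{3} \cdot 1330 \left(332 - 1484 - 98 \left(-1484\right)^{2}\right) = \left(\left(826 - 77\right) - 2628778\right) + \frac{1}{3} \cdot 1330 \left(332 - 1484 - 215821088\right) = \left(749 - 2628778\right) + \frac{1}{3} \cdot 1330 \left(332 - 1484 - 215821088\right) = -2628029 + \frac{1}{3} \cdot 1330 \left(-215822240\right) = -2628029 - \frac{287043579200}{3} = - \frac{287051463287}{3}$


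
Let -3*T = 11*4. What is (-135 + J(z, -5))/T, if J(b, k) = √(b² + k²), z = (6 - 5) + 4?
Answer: 405/44 - 15*√2/44 ≈ 8.7224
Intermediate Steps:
T = -44/3 (T = -11*4/3 = -⅓*44 = -44/3 ≈ -14.667)
z = 5 (z = 1 + 4 = 5)
(-135 + J(z, -5))/T = (-135 + √(5² + (-5)²))/(-44/3) = -3*(-135 + √(25 + 25))/44 = -3*(-135 + √50)/44 = -3*(-135 + 5*√2)/44 = 405/44 - 15*√2/44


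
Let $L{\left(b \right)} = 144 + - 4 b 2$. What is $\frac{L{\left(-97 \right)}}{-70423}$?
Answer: $- \frac{920}{70423} \approx -0.013064$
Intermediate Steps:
$L{\left(b \right)} = 144 - 8 b$
$\frac{L{\left(-97 \right)}}{-70423} = \frac{144 - -776}{-70423} = \left(144 + 776\right) \left(- \frac{1}{70423}\right) = 920 \left(- \frac{1}{70423}\right) = - \frac{920}{70423}$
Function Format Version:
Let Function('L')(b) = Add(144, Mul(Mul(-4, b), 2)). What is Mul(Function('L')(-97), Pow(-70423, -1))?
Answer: Rational(-920, 70423) ≈ -0.013064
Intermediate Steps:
Function('L')(b) = Add(144, Mul(-8, b))
Mul(Function('L')(-97), Pow(-70423, -1)) = Mul(Add(144, Mul(-8, -97)), Pow(-70423, -1)) = Mul(Add(144, 776), Rational(-1, 70423)) = Mul(920, Rational(-1, 70423)) = Rational(-920, 70423)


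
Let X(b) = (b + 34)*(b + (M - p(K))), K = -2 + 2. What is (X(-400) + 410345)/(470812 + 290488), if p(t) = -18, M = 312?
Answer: 3791/6620 ≈ 0.57266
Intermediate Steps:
K = 0
X(b) = (34 + b)*(330 + b) (X(b) = (b + 34)*(b + (312 - 1*(-18))) = (34 + b)*(b + (312 + 18)) = (34 + b)*(b + 330) = (34 + b)*(330 + b))
(X(-400) + 410345)/(470812 + 290488) = ((11220 + (-400)² + 364*(-400)) + 410345)/(470812 + 290488) = ((11220 + 160000 - 145600) + 410345)/761300 = (25620 + 410345)*(1/761300) = 435965*(1/761300) = 3791/6620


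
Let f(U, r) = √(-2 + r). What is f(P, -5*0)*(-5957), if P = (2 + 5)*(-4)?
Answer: -5957*I*√2 ≈ -8424.5*I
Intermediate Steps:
P = -28 (P = 7*(-4) = -28)
f(P, -5*0)*(-5957) = √(-2 - 5*0)*(-5957) = √(-2 + 0)*(-5957) = √(-2)*(-5957) = (I*√2)*(-5957) = -5957*I*√2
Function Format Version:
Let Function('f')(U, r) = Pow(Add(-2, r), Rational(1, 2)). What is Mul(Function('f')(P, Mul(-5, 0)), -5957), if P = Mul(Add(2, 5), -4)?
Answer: Mul(-5957, I, Pow(2, Rational(1, 2))) ≈ Mul(-8424.5, I)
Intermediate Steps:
P = -28 (P = Mul(7, -4) = -28)
Mul(Function('f')(P, Mul(-5, 0)), -5957) = Mul(Pow(Add(-2, Mul(-5, 0)), Rational(1, 2)), -5957) = Mul(Pow(Add(-2, 0), Rational(1, 2)), -5957) = Mul(Pow(-2, Rational(1, 2)), -5957) = Mul(Mul(I, Pow(2, Rational(1, 2))), -5957) = Mul(-5957, I, Pow(2, Rational(1, 2)))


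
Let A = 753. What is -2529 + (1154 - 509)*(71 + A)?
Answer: 528951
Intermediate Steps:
-2529 + (1154 - 509)*(71 + A) = -2529 + (1154 - 509)*(71 + 753) = -2529 + 645*824 = -2529 + 531480 = 528951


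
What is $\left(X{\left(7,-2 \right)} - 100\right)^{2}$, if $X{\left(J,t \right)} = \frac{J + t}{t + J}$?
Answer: $9801$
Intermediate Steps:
$X{\left(J,t \right)} = 1$ ($X{\left(J,t \right)} = \frac{J + t}{J + t} = 1$)
$\left(X{\left(7,-2 \right)} - 100\right)^{2} = \left(1 - 100\right)^{2} = \left(-99\right)^{2} = 9801$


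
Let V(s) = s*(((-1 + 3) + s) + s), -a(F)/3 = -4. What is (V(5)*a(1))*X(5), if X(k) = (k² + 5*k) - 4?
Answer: 33120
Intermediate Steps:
a(F) = 12 (a(F) = -3*(-4) = 12)
V(s) = s*(2 + 2*s) (V(s) = s*((2 + s) + s) = s*(2 + 2*s))
X(k) = -4 + k² + 5*k
(V(5)*a(1))*X(5) = ((2*5*(1 + 5))*12)*(-4 + 5² + 5*5) = ((2*5*6)*12)*(-4 + 25 + 25) = (60*12)*46 = 720*46 = 33120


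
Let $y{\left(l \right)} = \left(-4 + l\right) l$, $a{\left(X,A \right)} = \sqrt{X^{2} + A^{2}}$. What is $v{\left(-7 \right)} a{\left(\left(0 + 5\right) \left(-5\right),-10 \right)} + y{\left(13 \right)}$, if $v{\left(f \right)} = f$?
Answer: $117 - 35 \sqrt{29} \approx -71.481$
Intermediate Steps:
$a{\left(X,A \right)} = \sqrt{A^{2} + X^{2}}$
$y{\left(l \right)} = l \left(-4 + l\right)$
$v{\left(-7 \right)} a{\left(\left(0 + 5\right) \left(-5\right),-10 \right)} + y{\left(13 \right)} = - 7 \sqrt{\left(-10\right)^{2} + \left(\left(0 + 5\right) \left(-5\right)\right)^{2}} + 13 \left(-4 + 13\right) = - 7 \sqrt{100 + \left(5 \left(-5\right)\right)^{2}} + 13 \cdot 9 = - 7 \sqrt{100 + \left(-25\right)^{2}} + 117 = - 7 \sqrt{100 + 625} + 117 = - 7 \sqrt{725} + 117 = - 7 \cdot 5 \sqrt{29} + 117 = - 35 \sqrt{29} + 117 = 117 - 35 \sqrt{29}$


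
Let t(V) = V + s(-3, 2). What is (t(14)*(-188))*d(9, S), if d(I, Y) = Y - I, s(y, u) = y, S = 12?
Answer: -6204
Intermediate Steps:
t(V) = -3 + V (t(V) = V - 3 = -3 + V)
(t(14)*(-188))*d(9, S) = ((-3 + 14)*(-188))*(12 - 1*9) = (11*(-188))*(12 - 9) = -2068*3 = -6204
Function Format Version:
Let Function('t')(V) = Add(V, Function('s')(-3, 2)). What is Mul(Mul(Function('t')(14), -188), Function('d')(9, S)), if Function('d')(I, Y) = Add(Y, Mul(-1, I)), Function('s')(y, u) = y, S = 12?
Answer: -6204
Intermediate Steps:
Function('t')(V) = Add(-3, V) (Function('t')(V) = Add(V, -3) = Add(-3, V))
Mul(Mul(Function('t')(14), -188), Function('d')(9, S)) = Mul(Mul(Add(-3, 14), -188), Add(12, Mul(-1, 9))) = Mul(Mul(11, -188), Add(12, -9)) = Mul(-2068, 3) = -6204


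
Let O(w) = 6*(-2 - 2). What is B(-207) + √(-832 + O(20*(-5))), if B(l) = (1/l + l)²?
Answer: 1836122500/42849 + 2*I*√214 ≈ 42851.0 + 29.257*I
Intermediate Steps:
O(w) = -24 (O(w) = 6*(-4) = -24)
B(l) = (l + 1/l)²
B(-207) + √(-832 + O(20*(-5))) = (1 + (-207)²)²/(-207)² + √(-832 - 24) = (1 + 42849)²/42849 + √(-856) = (1/42849)*42850² + 2*I*√214 = (1/42849)*1836122500 + 2*I*√214 = 1836122500/42849 + 2*I*√214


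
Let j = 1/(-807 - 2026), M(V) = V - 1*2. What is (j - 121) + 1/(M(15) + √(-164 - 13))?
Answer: (-342794*√177 + 4453489*I)/(2833*(√177 - 13*I)) ≈ -120.96 - 0.038451*I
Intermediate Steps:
M(V) = -2 + V (M(V) = V - 2 = -2 + V)
j = -1/2833 (j = 1/(-2833) = -1/2833 ≈ -0.00035298)
(j - 121) + 1/(M(15) + √(-164 - 13)) = (-1/2833 - 121) + 1/((-2 + 15) + √(-164 - 13)) = -342794/2833 + 1/(13 + √(-177)) = -342794/2833 + 1/(13 + I*√177)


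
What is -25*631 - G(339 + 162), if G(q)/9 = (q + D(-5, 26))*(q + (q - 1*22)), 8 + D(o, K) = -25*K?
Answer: 1368965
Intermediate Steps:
D(o, K) = -8 - 25*K
G(q) = 9*(-658 + q)*(-22 + 2*q) (G(q) = 9*((q + (-8 - 25*26))*(q + (q - 1*22))) = 9*((q + (-8 - 650))*(q + (q - 22))) = 9*((q - 658)*(q + (-22 + q))) = 9*((-658 + q)*(-22 + 2*q)) = 9*(-658 + q)*(-22 + 2*q))
-25*631 - G(339 + 162) = -25*631 - (130284 - 12042*(339 + 162) + 18*(339 + 162)²) = -15775 - (130284 - 12042*501 + 18*501²) = -15775 - (130284 - 6033042 + 18*251001) = -15775 - (130284 - 6033042 + 4518018) = -15775 - 1*(-1384740) = -15775 + 1384740 = 1368965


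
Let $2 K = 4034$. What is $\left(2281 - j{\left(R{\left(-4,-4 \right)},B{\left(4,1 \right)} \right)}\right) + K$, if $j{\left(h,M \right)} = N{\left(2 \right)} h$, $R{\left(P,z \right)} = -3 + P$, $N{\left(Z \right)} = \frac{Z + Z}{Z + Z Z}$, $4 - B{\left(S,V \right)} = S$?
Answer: $\frac{12908}{3} \approx 4302.7$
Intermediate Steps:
$B{\left(S,V \right)} = 4 - S$
$N{\left(Z \right)} = \frac{2 Z}{Z + Z^{2}}$
$K = 2017$ ($K = \frac{1}{2} \cdot 4034 = 2017$)
$j{\left(h,M \right)} = \frac{2 h}{3}$ ($j{\left(h,M \right)} = \frac{2}{1 + 2} h = \frac{2}{3} h = 2 \cdot \frac{1}{3} h = \frac{2 h}{3}$)
$\left(2281 - j{\left(R{\left(-4,-4 \right)},B{\left(4,1 \right)} \right)}\right) + K = \left(2281 - \frac{2 \left(-3 - 4\right)}{3}\right) + 2017 = \left(2281 - \frac{2}{3} \left(-7\right)\right) + 2017 = \left(2281 - - \frac{14}{3}\right) + 2017 = \left(2281 + \frac{14}{3}\right) + 2017 = \frac{6857}{3} + 2017 = \frac{12908}{3}$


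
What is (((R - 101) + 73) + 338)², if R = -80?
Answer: 52900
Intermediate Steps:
(((R - 101) + 73) + 338)² = (((-80 - 101) + 73) + 338)² = ((-181 + 73) + 338)² = (-108 + 338)² = 230² = 52900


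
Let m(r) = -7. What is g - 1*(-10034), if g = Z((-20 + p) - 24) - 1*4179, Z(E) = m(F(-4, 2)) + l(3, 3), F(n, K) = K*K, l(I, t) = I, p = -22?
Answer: 5851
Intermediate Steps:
F(n, K) = K²
Z(E) = -4 (Z(E) = -7 + 3 = -4)
g = -4183 (g = -4 - 1*4179 = -4 - 4179 = -4183)
g - 1*(-10034) = -4183 - 1*(-10034) = -4183 + 10034 = 5851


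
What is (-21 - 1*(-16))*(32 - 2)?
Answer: -150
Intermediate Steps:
(-21 - 1*(-16))*(32 - 2) = (-21 + 16)*30 = -5*30 = -150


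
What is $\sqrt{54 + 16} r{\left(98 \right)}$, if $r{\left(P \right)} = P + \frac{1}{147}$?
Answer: $\frac{14407 \sqrt{70}}{147} \approx 819.98$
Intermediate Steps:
$r{\left(P \right)} = \frac{1}{147} + P$ ($r{\left(P \right)} = P + \frac{1}{147} = \frac{1}{147} + P$)
$\sqrt{54 + 16} r{\left(98 \right)} = \sqrt{54 + 16} \left(\frac{1}{147} + 98\right) = \sqrt{70} \cdot \frac{14407}{147} = \frac{14407 \sqrt{70}}{147}$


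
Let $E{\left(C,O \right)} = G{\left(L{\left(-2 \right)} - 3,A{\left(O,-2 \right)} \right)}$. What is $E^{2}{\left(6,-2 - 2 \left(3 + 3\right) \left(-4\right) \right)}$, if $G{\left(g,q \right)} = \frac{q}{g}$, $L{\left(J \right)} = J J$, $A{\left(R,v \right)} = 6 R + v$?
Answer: $75076$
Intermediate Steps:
$A{\left(R,v \right)} = v + 6 R$
$L{\left(J \right)} = J^{2}$
$E{\left(C,O \right)} = -2 + 6 O$ ($E{\left(C,O \right)} = \frac{-2 + 6 O}{\left(-2\right)^{2} - 3} = \frac{-2 + 6 O}{4 - 3} = \frac{-2 + 6 O}{1} = \left(-2 + 6 O\right) 1 = -2 + 6 O$)
$E^{2}{\left(6,-2 - 2 \left(3 + 3\right) \left(-4\right) \right)} = \left(-2 + 6 \left(-2 - 2 \left(3 + 3\right) \left(-4\right)\right)\right)^{2} = \left(-2 + 6 \left(-2 - 2 \cdot 6 \left(-4\right)\right)\right)^{2} = \left(-2 + 6 \left(-2 - -48\right)\right)^{2} = \left(-2 + 6 \left(-2 + 48\right)\right)^{2} = \left(-2 + 6 \cdot 46\right)^{2} = \left(-2 + 276\right)^{2} = 274^{2} = 75076$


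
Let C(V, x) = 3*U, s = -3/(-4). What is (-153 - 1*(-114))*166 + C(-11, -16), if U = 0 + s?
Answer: -25887/4 ≈ -6471.8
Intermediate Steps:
s = ¾ (s = -3*(-¼) = ¾ ≈ 0.75000)
U = ¾ (U = 0 + ¾ = ¾ ≈ 0.75000)
C(V, x) = 9/4 (C(V, x) = 3*(¾) = 9/4)
(-153 - 1*(-114))*166 + C(-11, -16) = (-153 - 1*(-114))*166 + 9/4 = (-153 + 114)*166 + 9/4 = -39*166 + 9/4 = -6474 + 9/4 = -25887/4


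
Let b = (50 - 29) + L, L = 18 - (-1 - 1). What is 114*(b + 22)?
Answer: 7182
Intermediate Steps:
L = 20 (L = 18 - 1*(-2) = 18 + 2 = 20)
b = 41 (b = (50 - 29) + 20 = 21 + 20 = 41)
114*(b + 22) = 114*(41 + 22) = 114*63 = 7182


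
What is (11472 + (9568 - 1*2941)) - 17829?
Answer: 270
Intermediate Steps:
(11472 + (9568 - 1*2941)) - 17829 = (11472 + (9568 - 2941)) - 17829 = (11472 + 6627) - 17829 = 18099 - 17829 = 270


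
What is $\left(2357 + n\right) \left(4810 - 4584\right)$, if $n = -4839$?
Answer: $-560932$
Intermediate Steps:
$\left(2357 + n\right) \left(4810 - 4584\right) = \left(2357 - 4839\right) \left(4810 - 4584\right) = \left(-2482\right) 226 = -560932$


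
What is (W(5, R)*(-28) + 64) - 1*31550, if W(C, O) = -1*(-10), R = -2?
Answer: -31766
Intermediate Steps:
W(C, O) = 10
(W(5, R)*(-28) + 64) - 1*31550 = (10*(-28) + 64) - 1*31550 = (-280 + 64) - 31550 = -216 - 31550 = -31766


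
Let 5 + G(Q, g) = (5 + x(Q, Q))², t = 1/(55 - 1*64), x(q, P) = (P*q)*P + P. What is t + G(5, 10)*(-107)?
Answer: -17545861/9 ≈ -1.9495e+6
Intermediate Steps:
x(q, P) = P + q*P² (x(q, P) = q*P² + P = P + q*P²)
t = -⅑ (t = 1/(55 - 64) = 1/(-9) = -⅑ ≈ -0.11111)
G(Q, g) = -5 + (5 + Q*(1 + Q²))² (G(Q, g) = -5 + (5 + Q*(1 + Q*Q))² = -5 + (5 + Q*(1 + Q²))²)
t + G(5, 10)*(-107) = -⅑ + (-5 + (5 + 5 + 5³)²)*(-107) = -⅑ + (-5 + (5 + 5 + 125)²)*(-107) = -⅑ + (-5 + 135²)*(-107) = -⅑ + (-5 + 18225)*(-107) = -⅑ + 18220*(-107) = -⅑ - 1949540 = -17545861/9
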